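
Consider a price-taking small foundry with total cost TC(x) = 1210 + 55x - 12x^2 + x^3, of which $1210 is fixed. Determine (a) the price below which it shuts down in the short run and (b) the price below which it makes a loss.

AVC = 55 - 12x + x^2; minimized at x = 6, giving min AVC = $19. That is the shutdown price.
ATC = 1210/x + 55 - 12x + x^2. Setting dATC/dx = −1210/x^2 − 12 + 2x = 0 gives x = 11 (since 2·11^3 − 12·11^2 = 1210).
min ATC = 1210/11 + 55 − 12·11 + 11^2 = $154. That is the break-even price.
For $19 ≤ P < $154 the firm produces at a loss; below $19 it shuts down.

Shutdown price = $19; break-even price = $154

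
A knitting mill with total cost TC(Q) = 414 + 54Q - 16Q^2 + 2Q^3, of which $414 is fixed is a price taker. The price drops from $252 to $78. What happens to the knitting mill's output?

MC = 54 - 32Q + 6Q^2; the shutdown threshold is min AVC = $22 (at Q = 4).
At P = $252 ≥ min AVC, set P = MC on the rising branch: Q = 9.
At P = $78 ≥ min AVC, set P = MC: Q = 6. The firm stays open but cuts output.

Output falls from 9 to 6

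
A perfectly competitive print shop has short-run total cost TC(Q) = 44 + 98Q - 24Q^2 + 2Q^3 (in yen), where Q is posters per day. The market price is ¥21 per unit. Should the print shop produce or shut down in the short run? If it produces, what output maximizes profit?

Shut down

Strip out fixed cost: VC = 98Q - 24Q^2 + 2Q^3. Then AVC = 98 - 24Q + 2Q^2 and MC = 98 - 48Q + 6Q^2.
AVC hits its minimum where MC = AVC, at Q = 6, giving min AVC = 98 - 24·6 + 2·6^2 = ¥26.
Since P = ¥21 < min AVC = ¥26, price fails to cover variable cost at any output.
Shutting down limits the loss to fixed cost, ¥44.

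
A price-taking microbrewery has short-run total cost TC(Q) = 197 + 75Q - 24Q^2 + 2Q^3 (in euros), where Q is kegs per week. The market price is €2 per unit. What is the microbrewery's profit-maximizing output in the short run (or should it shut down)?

Shut down

Variable cost is VC = 75Q - 24Q^2 + 2Q^3, so AVC = VC/Q = 75 - 24Q + 2Q^2 and MC = dTC/dQ = 75 - 48Q + 6Q^2.
AVC hits its minimum where MC = AVC, at Q = 6, giving min AVC = 75 - 24·6 + 2·6^2 = €3.
With P < min AVC (€2 < €3), every unit sold adds to the loss.
The firm minimizes its loss by shutting down and losing only its fixed cost of €197.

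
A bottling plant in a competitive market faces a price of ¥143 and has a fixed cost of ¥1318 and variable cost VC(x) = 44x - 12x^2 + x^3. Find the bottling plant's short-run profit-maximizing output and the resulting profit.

Profit = -¥108 at x = 11

AVC = 44 - 12x + x^2; min AVC = ¥8 at x = 6. Since P = ¥143 ≥ min AVC, the firm produces.
MC = 44 - 24x + 3x^2. Setting P = MC and taking the root on the rising branch gives x* = 11.
TR = 143·11 = 1573. TC = 1318 + 363 = 1681. Profit = 1573 − 1681 = -¥108.
Shutting down would mean losing the fixed cost of ¥1318, so operating at a loss of ¥108 is better by ¥1210.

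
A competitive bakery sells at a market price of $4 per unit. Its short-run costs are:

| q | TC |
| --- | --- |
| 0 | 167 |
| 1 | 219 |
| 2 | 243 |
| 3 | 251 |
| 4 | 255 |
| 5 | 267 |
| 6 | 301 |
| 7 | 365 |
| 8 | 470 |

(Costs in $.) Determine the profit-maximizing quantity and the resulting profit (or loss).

Profit at each row (π = 4q − TC): q=0: -167; q=1: -215; q=2: -235; q=3: -239; q=4: -239; q=5: -247; q=6: -277; q=7: -337; q=8: -438.
Profit is highest at q = 0. Equivalently, the lowest AVC in the table is 100/5 ≈ $20 at q = 5, and P = $4 falls below it — price never covers variable cost, so the firm shuts down and loses only its fixed cost.

q = 0 (shut down); profit = -$167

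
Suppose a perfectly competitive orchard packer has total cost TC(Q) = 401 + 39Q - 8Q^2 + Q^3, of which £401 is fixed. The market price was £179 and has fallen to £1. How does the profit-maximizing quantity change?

Output falls from 10 to 0 (the firm shuts down)

MC = 39 - 16Q + 3Q^2; the shutdown threshold is min AVC = £23 (at Q = 4).
With P = £179 above the shutdown price, P = MC gives Q = 10.
At P = £1 < min AVC = £23, price no longer covers variable cost at any output, so the firm shuts down: Q = 0.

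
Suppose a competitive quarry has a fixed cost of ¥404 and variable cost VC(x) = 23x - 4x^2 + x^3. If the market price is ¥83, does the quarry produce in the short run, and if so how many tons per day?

Variable cost is VC = 23x - 4x^2 + x^3, so AVC = VC/x = 23 - 4x + x^2 and MC = dTC/dx = 23 - 8x + 3x^2.
AVC hits its minimum where MC = AVC, at x = 2, giving min AVC = 23 - 4·2 + 2^2 = ¥19.
Because ¥83 ≥ ¥19, revenue can cover variable cost; the firm operates.
Set P = MC: 83 = 23 - 8x + 3x^2 → -60 - 8x + 3x^2 = 0. The roots are x = -10/3 and x = 6; the profit-maximizing output is on the rising part of MC, so x* = 6.
Check: AVC at x = 6 is ¥35 ≤ P, so revenue covers variable cost.
Profit = P·x − TC = 83·6 − 614 = -¥116, a loss, but smaller than the ¥404 fixed cost the firm would lose by shutting down.

Produce at x = 6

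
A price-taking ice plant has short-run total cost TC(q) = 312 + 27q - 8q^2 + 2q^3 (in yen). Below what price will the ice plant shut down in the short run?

Short-run supply begins at min AVC. From VC = 27q - 8q^2 + 2q^3, AVC = 27 - 8q + 2q^2.
dAVC/dq = -8 + 4q = 0 gives q = 2. min AVC = 27 - 8·2 + 2·2^2 = 19.
For P < ¥19 the firm produces nothing.

¥19 per unit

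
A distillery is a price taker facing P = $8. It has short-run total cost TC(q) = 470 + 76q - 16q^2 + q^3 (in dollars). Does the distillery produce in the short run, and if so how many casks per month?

Shut down

From TC, MC = TC'(q) = 76 - 32q + 3q^2 and AVC = VC/q = 76 - 16q + q^2.
AVC hits its minimum where MC = AVC, at q = 8, giving min AVC = 76 - 16·8 + 8^2 = $12.
With P < min AVC ($8 < $12), every unit sold adds to the loss.
Best response: produce nothing and absorb the $470 fixed cost.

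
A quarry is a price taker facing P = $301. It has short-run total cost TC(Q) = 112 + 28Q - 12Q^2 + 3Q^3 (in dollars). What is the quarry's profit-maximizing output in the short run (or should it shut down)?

Variable cost is VC = 28Q - 12Q^2 + 3Q^3, so AVC = VC/Q = 28 - 12Q + 3Q^2 and MC = dTC/dQ = 28 - 24Q + 9Q^2.
AVC is minimized where dAVC/dQ = -12 + 6Q = 0, at Q = 2; min AVC = 28 - 12·2 + 3·2^2 = $16.
Since P = $301 ≥ min AVC = $16, price covers variable cost and the firm should produce.
Set P = MC: 301 = 28 - 24Q + 9Q^2 → -273 - 24Q + 9Q^2 = 0. The roots are Q = -13/3 and Q = 7; the profit-maximizing output is on the rising part of MC, so Q* = 7.
Check: AVC at Q = 7 is $91 ≤ P, so revenue covers variable cost.
Profit = P·Q − TC = 301·7 − 749 = $1358.

Produce at Q = 7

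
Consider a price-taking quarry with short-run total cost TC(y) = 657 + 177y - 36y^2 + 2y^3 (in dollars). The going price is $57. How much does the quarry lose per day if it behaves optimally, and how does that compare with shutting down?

AVC = 177 - 36y + 2y^2 has its minimum $15 at y = 9; price $57 clears that bar, so the firm operates.
With MC = 177 - 72y + 6y^2, P = MC on the upward-sloping part at y* = 10.
TR = 57·10 = 570. TC = 657 + 170 = 827. Profit = 570 − 827 = -$257.
That loss of $257 beats the $657 the firm would lose by shutting down; producing recovers $400 of fixed cost.

Profit = -$257 at y = 10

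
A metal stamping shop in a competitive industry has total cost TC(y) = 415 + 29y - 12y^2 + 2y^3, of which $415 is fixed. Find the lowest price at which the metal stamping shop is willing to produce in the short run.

$11 per unit

The shutdown price is the minimum of AVC. VC = 29y - 12y^2 + 2y^3, so AVC = 29 - 12y + 2y^2.
dAVC/dy = -12 + 4y = 0 gives y = 3. min AVC = 29 - 12·3 + 2·3^2 = 11.
The firm shuts down for any P below $11.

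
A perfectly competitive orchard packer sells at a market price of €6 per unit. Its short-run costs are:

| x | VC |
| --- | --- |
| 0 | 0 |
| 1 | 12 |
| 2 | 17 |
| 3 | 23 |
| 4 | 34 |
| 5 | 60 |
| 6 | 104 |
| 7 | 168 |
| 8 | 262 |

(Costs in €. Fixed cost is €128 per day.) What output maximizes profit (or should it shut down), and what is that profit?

x = 0 (shut down); profit = -€128

Tabulate TR − TC: x=0: -128; x=1: -134; x=2: -133; x=3: -133; x=4: -138; x=5: -158; x=6: -196; x=7: -254; x=8: -342.
Profit is highest at x = 0. Equivalently, the lowest AVC in the table is 23/3 ≈ €7.67 at x = 3, and P = €6 falls below it — price never covers variable cost, so the firm shuts down and loses only its fixed cost.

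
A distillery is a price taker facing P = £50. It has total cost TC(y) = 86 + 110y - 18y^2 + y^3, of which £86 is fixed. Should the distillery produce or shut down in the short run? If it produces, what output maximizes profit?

Strip out fixed cost: VC = 110y - 18y^2 + y^3. Then AVC = 110 - 18y + y^2 and MC = 110 - 36y + 3y^2.
AVC hits its minimum where MC = AVC, at y = 9, giving min AVC = 110 - 18·9 + 9^2 = £29.
P = £50 exceeds min AVC = £29, so the firm stays open.
P = MC gives 60 - 36y + 3y^2 = 0, with roots 2 and 10. Take the larger (rising MC): y* = 10.
Check: AVC at y = 10 is £30 ≤ P, so revenue covers variable cost.
Profit = P·y − TC = 50·10 − 386 = £114.

Produce at y = 10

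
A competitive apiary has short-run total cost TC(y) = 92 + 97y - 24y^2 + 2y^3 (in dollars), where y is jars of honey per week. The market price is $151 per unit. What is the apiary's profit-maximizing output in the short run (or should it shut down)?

From TC, MC = TC'(y) = 97 - 48y + 6y^2 and AVC = VC/y = 97 - 24y + 2y^2.
The AVC parabola has its vertex at y = 24/4 = 6, where AVC = 97 - 24·6 + 2·6^2 = $25.
P = $151 exceeds min AVC = $25, so the firm stays open.
Solving P = MC: -54 - 48y + 6y^2 = 0 ⇒ y = -1 or 9. On the upward-sloping branch, y* = 9.
Check: AVC at y = 9 is $43 ≤ P, so revenue covers variable cost.
Profit = P·y − TC = 151·9 − 479 = $880.

Produce at y = 9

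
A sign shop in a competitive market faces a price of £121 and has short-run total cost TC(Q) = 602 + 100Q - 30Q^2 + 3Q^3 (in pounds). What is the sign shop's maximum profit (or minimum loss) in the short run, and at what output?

AVC = 100 - 30Q + 3Q^2; min AVC = £25 at Q = 5. Since P = £121 ≥ min AVC, the firm produces.
With MC = 100 - 60Q + 9Q^2, P = MC on the upward-sloping part at Q* = 7.
TR = 121·7 = 847. TC = 602 + 259 = 861. Profit = 847 − 861 = -£14.
That loss of £14 beats the £602 the firm would lose by shutting down; producing recovers £588 of fixed cost.

Profit = -£14 at Q = 7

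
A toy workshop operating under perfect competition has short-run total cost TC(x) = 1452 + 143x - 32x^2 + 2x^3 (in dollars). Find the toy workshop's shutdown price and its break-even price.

Shutdown price = min AVC. AVC = 143 - 32x + 2x^2, with vertex at x = 8 and minimum $15.
ATC = 1452/x + 143 - 32x + 2x^2. Setting dATC/dx = −1452/x^2 − 32 + 4x = 0 gives x = 11 (since 4·11^3 − 32·11^2 = 1452).
min ATC = 1452/11 + 143 − 32·11 + 2·11^2 = $165. That is the break-even price.
Between these two prices the firm operates at a loss; above $165 it earns a profit.

Shutdown price = $15; break-even price = $165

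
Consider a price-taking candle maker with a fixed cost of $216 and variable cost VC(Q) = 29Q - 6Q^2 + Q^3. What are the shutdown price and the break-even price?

AVC = 29 - 6Q + Q^2; minimized at Q = 3, giving min AVC = $20. That is the shutdown price.
ATC = 216/Q + 29 - 6Q + Q^2. Setting dATC/dQ = −216/Q^2 − 6 + 2Q = 0 gives Q = 6 (since 2·6^3 − 6·6^2 = 216).
min ATC = 216/6 + 29 − 6·6 + 6^2 = $65. That is the break-even price.
Between these two prices the firm operates at a loss; above $65 it earns a profit.

Shutdown price = $20; break-even price = $65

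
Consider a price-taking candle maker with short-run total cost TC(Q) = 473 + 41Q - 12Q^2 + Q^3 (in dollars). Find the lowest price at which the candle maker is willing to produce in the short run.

Short-run supply begins at min AVC. From VC = 41Q - 12Q^2 + Q^3, AVC = 41 - 12Q + Q^2.
dAVC/dQ = -12 + 2Q = 0 gives Q = 6. min AVC = 41 - 12·6 + 6^2 = 5.
The firm shuts down for any P below $5.

$5 per unit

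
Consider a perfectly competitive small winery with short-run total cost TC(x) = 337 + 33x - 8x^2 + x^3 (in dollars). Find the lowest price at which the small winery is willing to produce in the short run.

The shutdown price is the minimum of AVC. VC = 33x - 8x^2 + x^3, so AVC = 33 - 8x + x^2.
At the minimum of AVC, MC = AVC. MC = 33 - 16x + 3x^2; setting MC = AVC gives 2x^2 - 8x = 0, so x = 4. min AVC = 17.
So the shutdown price is $17.

$17 per unit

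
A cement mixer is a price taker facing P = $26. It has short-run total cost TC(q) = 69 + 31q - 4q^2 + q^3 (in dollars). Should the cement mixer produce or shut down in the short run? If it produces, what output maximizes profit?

From TC, MC = TC'(q) = 31 - 8q + 3q^2 and AVC = VC/q = 31 - 4q + q^2.
AVC is minimized where dAVC/dq = -4 + 2q = 0, at q = 2; min AVC = 31 - 4·2 + 2^2 = $27.
With P < min AVC ($26 < $27), every unit sold adds to the loss.
Shutting down limits the loss to fixed cost, $69.

Shut down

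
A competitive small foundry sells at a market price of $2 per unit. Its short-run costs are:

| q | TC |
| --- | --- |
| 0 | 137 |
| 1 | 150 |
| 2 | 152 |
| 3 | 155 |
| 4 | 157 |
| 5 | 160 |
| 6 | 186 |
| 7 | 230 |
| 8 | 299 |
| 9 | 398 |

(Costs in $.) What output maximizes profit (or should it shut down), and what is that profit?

Tabulate TR − TC: q=0: -137; q=1: -148; q=2: -148; q=3: -149; q=4: -149; q=5: -150; q=6: -174; q=7: -216; q=8: -283; q=9: -380.
Profit is highest at q = 0. Equivalently, the lowest AVC in the table is 23/5 ≈ $4.60 at q = 5, and P = $2 falls below it — price never covers variable cost, so the firm shuts down and loses only its fixed cost.

q = 0 (shut down); profit = -$137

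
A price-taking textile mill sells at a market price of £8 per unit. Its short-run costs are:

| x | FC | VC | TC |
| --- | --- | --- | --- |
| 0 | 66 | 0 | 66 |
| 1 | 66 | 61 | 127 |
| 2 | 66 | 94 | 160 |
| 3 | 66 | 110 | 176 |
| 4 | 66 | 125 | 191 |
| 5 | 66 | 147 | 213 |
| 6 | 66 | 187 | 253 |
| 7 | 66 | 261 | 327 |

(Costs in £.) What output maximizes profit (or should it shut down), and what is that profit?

x = 0 (shut down); profit = -£66

Compute π = P·x − TC at each output: x=0: -66; x=1: -119; x=2: -144; x=3: -152; x=4: -159; x=5: -173; x=6: -205; x=7: -271.
Profit is highest at x = 0. Equivalently, the lowest AVC in the table is 147/5 ≈ £29.40 at x = 5, and P = £8 falls below it — price never covers variable cost, so the firm shuts down and loses only its fixed cost.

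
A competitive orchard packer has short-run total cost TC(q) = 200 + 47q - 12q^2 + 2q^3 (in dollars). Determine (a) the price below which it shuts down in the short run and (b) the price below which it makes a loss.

Shutdown price = $29; break-even price = $77

Shutdown price = min AVC. AVC = 47 - 12q + 2q^2, with vertex at q = 3 and minimum $29.
ATC = 200/q + 47 - 12q + 2q^2. Setting dATC/dq = −200/q^2 − 12 + 4q = 0 gives q = 5 (since 4·5^3 − 12·5^2 = 200).
min ATC = 200/5 + 47 − 12·5 + 2·5^2 = $77. That is the break-even price.
For $29 ≤ P < $77 the firm produces at a loss; below $29 it shuts down.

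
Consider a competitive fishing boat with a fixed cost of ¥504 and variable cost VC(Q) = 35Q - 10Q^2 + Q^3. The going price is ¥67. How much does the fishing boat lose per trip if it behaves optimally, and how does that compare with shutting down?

AVC = 35 - 10Q + Q^2; min AVC = ¥10 at Q = 5. Since P = ¥67 ≥ min AVC, the firm produces.
MC = 35 - 20Q + 3Q^2. Setting P = MC and taking the root on the rising branch gives Q* = 8.
TR = 67·8 = 536. TC = 504 + 152 = 656. Profit = 536 − 656 = -¥120.
That loss of ¥120 beats the ¥504 the firm would lose by shutting down; producing recovers ¥384 of fixed cost.

Profit = -¥120 at Q = 8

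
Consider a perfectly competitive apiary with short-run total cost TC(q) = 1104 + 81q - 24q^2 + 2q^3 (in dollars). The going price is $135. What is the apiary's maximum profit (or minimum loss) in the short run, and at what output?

Profit = -$132 at q = 9

AVC = 81 - 24q + 2q^2 has its minimum $9 at q = 6; price $135 clears that bar, so the firm operates.
MC = 81 - 48q + 6q^2. Setting P = MC and taking the root on the rising branch gives q* = 9.
TR = 135·9 = 1215. TC = 1104 + 243 = 1347. Profit = 1215 − 1347 = -$132.
Shutting down would mean losing the fixed cost of $1104, so operating at a loss of $132 is better by $972.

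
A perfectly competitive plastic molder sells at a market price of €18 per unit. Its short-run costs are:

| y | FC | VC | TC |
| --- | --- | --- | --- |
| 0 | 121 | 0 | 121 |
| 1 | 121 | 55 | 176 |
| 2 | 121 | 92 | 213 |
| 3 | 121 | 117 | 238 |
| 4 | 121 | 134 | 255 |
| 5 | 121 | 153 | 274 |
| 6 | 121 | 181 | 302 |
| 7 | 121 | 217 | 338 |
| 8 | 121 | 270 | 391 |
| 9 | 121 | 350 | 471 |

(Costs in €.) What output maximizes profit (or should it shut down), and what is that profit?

y = 0 (shut down); profit = -€121

Compute π = P·y − TC at each output: y=0: -121; y=1: -158; y=2: -177; y=3: -184; y=4: -183; y=5: -184; y=6: -194; y=7: -212; y=8: -247; y=9: -309.
Profit is highest at y = 0. Equivalently, the lowest AVC in the table is 181/6 ≈ €30.17 at y = 6, and P = €18 falls below it — price never covers variable cost, so the firm shuts down and loses only its fixed cost.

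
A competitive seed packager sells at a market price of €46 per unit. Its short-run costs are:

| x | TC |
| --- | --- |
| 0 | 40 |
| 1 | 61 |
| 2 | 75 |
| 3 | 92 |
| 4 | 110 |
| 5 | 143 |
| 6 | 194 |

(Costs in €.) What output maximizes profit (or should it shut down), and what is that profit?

Compute π = P·x − TC at each output: x=0: -40; x=1: -15; x=2: 17; x=3: 46; x=4: 74; x=5: 87; x=6: 82.
Profit is maximized at x = 5. AVC there is 103/5 = €20.60 ≤ P, so producing beats shutting down (which would give -€40).

x = 5; profit = €87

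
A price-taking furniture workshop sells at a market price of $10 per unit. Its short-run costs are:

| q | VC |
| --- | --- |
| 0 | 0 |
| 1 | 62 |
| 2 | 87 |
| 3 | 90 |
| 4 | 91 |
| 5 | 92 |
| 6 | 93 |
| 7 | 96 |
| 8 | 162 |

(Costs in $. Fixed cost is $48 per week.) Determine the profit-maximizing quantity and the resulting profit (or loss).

Compute π = P·q − TC at each output: q=0: -48; q=1: -100; q=2: -115; q=3: -108; q=4: -99; q=5: -90; q=6: -81; q=7: -74; q=8: -130.
Profit is highest at q = 0. Equivalently, the lowest AVC in the table is 96/7 ≈ $13.71 at q = 7, and P = $10 falls below it — price never covers variable cost, so the firm shuts down and loses only its fixed cost.

q = 0 (shut down); profit = -$48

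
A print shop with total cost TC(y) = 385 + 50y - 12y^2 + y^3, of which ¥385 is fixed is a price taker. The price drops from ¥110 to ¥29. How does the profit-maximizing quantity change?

MC = 50 - 24y + 3y^2; the shutdown threshold is min AVC = ¥14 (at y = 6).
At P = ¥110 ≥ min AVC, set P = MC on the rising branch: y = 10.
At P = ¥29 ≥ min AVC, set P = MC: y = 7. The firm stays open but cuts output.

Output falls from 10 to 7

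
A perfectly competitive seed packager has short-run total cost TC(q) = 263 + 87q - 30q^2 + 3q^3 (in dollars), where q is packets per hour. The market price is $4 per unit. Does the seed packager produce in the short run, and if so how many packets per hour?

Shut down

Variable cost is VC = 87q - 30q^2 + 3q^3, so AVC = VC/q = 87 - 30q + 3q^2 and MC = dTC/dq = 87 - 60q + 9q^2.
AVC is minimized where dAVC/dq = -30 + 6q = 0, at q = 5; min AVC = 87 - 30·5 + 3·5^2 = $12.
Since P = $4 < min AVC = $12, price fails to cover variable cost at any output.
Best response: produce nothing and absorb the $263 fixed cost.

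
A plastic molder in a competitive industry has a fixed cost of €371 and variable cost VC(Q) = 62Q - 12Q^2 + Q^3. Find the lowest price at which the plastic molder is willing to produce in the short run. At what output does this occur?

€26 per unit, at Q = 6

The firm shuts down when price falls below the minimum of average variable cost. AVC = VC/Q = 62 - 12Q + Q^2.
At the minimum of AVC, MC = AVC. MC = 62 - 24Q + 3Q^2; setting MC = AVC gives 2Q^2 - 12Q = 0, so Q = 6. min AVC = 26.
The firm shuts down for any P below €26.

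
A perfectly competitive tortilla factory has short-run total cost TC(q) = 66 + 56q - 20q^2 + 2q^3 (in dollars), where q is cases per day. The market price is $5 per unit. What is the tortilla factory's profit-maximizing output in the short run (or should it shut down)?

Strip out fixed cost: VC = 56q - 20q^2 + 2q^3. Then AVC = 56 - 20q + 2q^2 and MC = 56 - 40q + 6q^2.
AVC hits its minimum where MC = AVC, at q = 5, giving min AVC = 56 - 20·5 + 2·5^2 = $6.
Since P = $5 < min AVC = $6, price fails to cover variable cost at any output.
Shutting down limits the loss to fixed cost, $66.

Shut down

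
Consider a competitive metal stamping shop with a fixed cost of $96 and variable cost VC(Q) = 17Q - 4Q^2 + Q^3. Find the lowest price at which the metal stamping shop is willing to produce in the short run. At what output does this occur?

Short-run supply begins at min AVC. From VC = 17Q - 4Q^2 + Q^3, AVC = 17 - 4Q + Q^2.
At the minimum of AVC, MC = AVC. MC = 17 - 8Q + 3Q^2; setting MC = AVC gives 2Q^2 - 4Q = 0, so Q = 2. min AVC = 13.
The firm shuts down for any P below $13.

$13 per unit, at Q = 2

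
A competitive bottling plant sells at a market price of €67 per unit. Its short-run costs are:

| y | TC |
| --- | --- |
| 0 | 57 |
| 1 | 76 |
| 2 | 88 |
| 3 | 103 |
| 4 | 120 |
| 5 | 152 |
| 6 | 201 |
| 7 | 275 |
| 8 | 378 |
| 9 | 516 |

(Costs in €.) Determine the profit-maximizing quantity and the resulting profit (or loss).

Profit at each row (π = 67y − TC): y=0: -57; y=1: -9; y=2: 46; y=3: 98; y=4: 148; y=5: 183; y=6: 201; y=7: 194; y=8: 158; y=9: 87.
Profit is maximized at y = 6. AVC there is 144/6 = €24 ≤ P, so producing beats shutting down (which would give -€57).

y = 6; profit = €201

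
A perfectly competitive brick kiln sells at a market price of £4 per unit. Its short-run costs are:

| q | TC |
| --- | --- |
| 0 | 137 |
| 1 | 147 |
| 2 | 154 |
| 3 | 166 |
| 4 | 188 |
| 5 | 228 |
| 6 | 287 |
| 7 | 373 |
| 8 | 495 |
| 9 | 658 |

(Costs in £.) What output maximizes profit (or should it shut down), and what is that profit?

q = 0 (shut down); profit = -£137

Tabulate TR − TC: q=0: -137; q=1: -143; q=2: -146; q=3: -154; q=4: -172; q=5: -208; q=6: -263; q=7: -345; q=8: -463; q=9: -622.
Profit is highest at q = 0. Equivalently, the lowest AVC in the table is 17/2 ≈ £8.50 at q = 2, and P = £4 falls below it — price never covers variable cost, so the firm shuts down and loses only its fixed cost.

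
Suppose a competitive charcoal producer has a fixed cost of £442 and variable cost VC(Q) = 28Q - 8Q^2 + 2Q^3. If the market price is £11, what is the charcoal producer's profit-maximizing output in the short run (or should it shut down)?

Variable cost is VC = 28Q - 8Q^2 + 2Q^3, so AVC = VC/Q = 28 - 8Q + 2Q^2 and MC = dTC/dQ = 28 - 16Q + 6Q^2.
The AVC parabola has its vertex at Q = 8/4 = 2, where AVC = 28 - 8·2 + 2·2^2 = £20.
Since P = £11 < min AVC = £20, price fails to cover variable cost at any output.
The firm minimizes its loss by shutting down and losing only its fixed cost of £442.

Shut down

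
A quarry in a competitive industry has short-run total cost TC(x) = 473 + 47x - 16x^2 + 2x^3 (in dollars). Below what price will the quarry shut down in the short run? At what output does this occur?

$15 per unit, at x = 4

The firm shuts down when price falls below the minimum of average variable cost. AVC = VC/x = 47 - 16x + 2x^2.
At the minimum of AVC, MC = AVC. MC = 47 - 32x + 6x^2; setting MC = AVC gives 4x^2 - 16x = 0, so x = 4. min AVC = 15.
For P < $15 the firm produces nothing.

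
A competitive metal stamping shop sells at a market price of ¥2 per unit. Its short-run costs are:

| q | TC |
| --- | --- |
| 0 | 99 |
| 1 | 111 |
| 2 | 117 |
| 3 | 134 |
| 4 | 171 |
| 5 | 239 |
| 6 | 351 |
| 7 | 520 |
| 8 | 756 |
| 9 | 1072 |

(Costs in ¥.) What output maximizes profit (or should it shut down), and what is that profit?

Compute π = P·q − TC at each output: q=0: -99; q=1: -109; q=2: -113; q=3: -128; q=4: -163; q=5: -229; q=6: -339; q=7: -506; q=8: -740; q=9: -1054.
Profit is highest at q = 0. Equivalently, the lowest AVC in the table is 18/2 ≈ ¥9 at q = 2, and P = ¥2 falls below it — price never covers variable cost, so the firm shuts down and loses only its fixed cost.

q = 0 (shut down); profit = -¥99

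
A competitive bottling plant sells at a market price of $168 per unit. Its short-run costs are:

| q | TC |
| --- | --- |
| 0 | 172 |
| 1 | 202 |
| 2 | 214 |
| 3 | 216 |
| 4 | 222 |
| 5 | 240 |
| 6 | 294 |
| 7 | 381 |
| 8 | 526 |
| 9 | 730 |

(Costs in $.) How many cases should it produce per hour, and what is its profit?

Compute π = P·q − TC at each output: q=0: -172; q=1: -34; q=2: 122; q=3: 288; q=4: 450; q=5: 600; q=6: 714; q=7: 795; q=8: 818; q=9: 782.
Profit is maximized at q = 8. AVC there is 354/8 = $44.25 ≤ P, so producing beats shutting down (which would give -$172).

q = 8; profit = $818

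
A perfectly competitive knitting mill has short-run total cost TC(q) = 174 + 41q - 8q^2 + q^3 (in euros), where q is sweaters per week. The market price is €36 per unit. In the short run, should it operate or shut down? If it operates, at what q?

Variable cost is VC = 41q - 8q^2 + q^3, so AVC = VC/q = 41 - 8q + q^2 and MC = dTC/dq = 41 - 16q + 3q^2.
The AVC parabola has its vertex at q = 8/2 = 4, where AVC = 41 - 8·4 + 4^2 = €25.
P = €36 exceeds min AVC = €25, so the firm stays open.
Solving P = MC: 5 - 16q + 3q^2 = 0 ⇒ q = 1/3 or 5. On the upward-sloping branch, q* = 5.
Check: AVC at q = 5 is €26 ≤ P, so revenue covers variable cost.
Profit = P·q − TC = 36·5 − 304 = -€124, a loss, but smaller than the €174 fixed cost the firm would lose by shutting down.

Produce at q = 5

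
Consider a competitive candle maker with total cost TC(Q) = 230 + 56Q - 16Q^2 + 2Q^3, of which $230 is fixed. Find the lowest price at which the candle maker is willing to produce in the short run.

$24 per unit

The shutdown price is the minimum of AVC. VC = 56Q - 16Q^2 + 2Q^3, so AVC = 56 - 16Q + 2Q^2.
At the minimum of AVC, MC = AVC. MC = 56 - 32Q + 6Q^2; setting MC = AVC gives 4Q^2 - 16Q = 0, so Q = 4. min AVC = 24.
The firm shuts down for any P below $24.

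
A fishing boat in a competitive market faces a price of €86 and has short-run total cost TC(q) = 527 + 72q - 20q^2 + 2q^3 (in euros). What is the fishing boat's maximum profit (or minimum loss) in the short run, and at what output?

Profit = -€135 at q = 7

AVC = 72 - 20q + 2q^2 has its minimum €22 at q = 5; price €86 clears that bar, so the firm operates.
With MC = 72 - 40q + 6q^2, P = MC on the upward-sloping part at q* = 7.
TR = 86·7 = 602. TC = 527 + 210 = 737. Profit = 602 − 737 = -€135.
That loss of €135 beats the €527 the firm would lose by shutting down; producing recovers €392 of fixed cost.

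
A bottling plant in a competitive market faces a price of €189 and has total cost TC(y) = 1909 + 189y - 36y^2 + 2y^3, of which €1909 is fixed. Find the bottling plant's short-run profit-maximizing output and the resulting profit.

AVC = 189 - 36y + 2y^2 has its minimum €27 at y = 9; price €189 clears that bar, so the firm operates.
MC = 189 - 72y + 6y^2. Setting P = MC and taking the root on the rising branch gives y* = 12.
TR = 189·12 = 2268. TC = 1909 + 540 = 2449. Profit = 2268 − 2449 = -€181.
By producing, the firm covers all variable cost plus €1728 of fixed cost; shutting down would lose the full €1909.

Profit = -€181 at y = 12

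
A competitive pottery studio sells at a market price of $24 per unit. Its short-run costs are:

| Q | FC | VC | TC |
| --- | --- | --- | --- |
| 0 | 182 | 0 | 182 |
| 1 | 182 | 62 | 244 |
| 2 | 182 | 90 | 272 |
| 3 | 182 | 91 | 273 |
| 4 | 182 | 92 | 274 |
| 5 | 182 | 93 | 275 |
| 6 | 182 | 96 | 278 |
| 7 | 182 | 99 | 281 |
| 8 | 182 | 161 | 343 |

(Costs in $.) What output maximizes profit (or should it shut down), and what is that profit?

Q = 7; profit = -$113

Compute π = P·Q − TC at each output: Q=0: -182; Q=1: -220; Q=2: -224; Q=3: -201; Q=4: -178; Q=5: -155; Q=6: -134; Q=7: -113; Q=8: -151.
Profit is maximized at Q = 7. AVC there is 99/7 = $14.14 ≤ P, so producing beats shutting down (which would give -$182).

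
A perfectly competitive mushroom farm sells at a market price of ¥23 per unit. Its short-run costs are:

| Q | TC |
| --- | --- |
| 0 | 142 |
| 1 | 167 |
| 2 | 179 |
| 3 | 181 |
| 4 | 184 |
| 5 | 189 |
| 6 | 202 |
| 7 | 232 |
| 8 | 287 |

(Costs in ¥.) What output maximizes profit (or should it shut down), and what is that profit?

Tabulate TR − TC: Q=0: -142; Q=1: -144; Q=2: -133; Q=3: -112; Q=4: -92; Q=5: -74; Q=6: -64; Q=7: -71; Q=8: -103.
Profit is maximized at Q = 6. AVC there is 60/6 = ¥10 ≤ P, so producing beats shutting down (which would give -¥142).

Q = 6; profit = -¥64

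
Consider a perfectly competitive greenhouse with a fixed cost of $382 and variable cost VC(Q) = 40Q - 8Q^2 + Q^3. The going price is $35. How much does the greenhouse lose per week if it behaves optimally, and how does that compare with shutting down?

Profit = -$332 at Q = 5

AVC = 40 - 8Q + Q^2; min AVC = $24 at Q = 4. Since P = $35 ≥ min AVC, the firm produces.
With MC = 40 - 16Q + 3Q^2, P = MC on the upward-sloping part at Q* = 5.
TR = 35·5 = 175. TC = 382 + 125 = 507. Profit = 175 − 507 = -$332.
That loss of $332 beats the $382 the firm would lose by shutting down; producing recovers $50 of fixed cost.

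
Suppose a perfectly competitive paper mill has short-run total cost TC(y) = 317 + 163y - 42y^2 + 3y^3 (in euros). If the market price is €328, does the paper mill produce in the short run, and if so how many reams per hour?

Produce at y = 11

Variable cost is VC = 163y - 42y^2 + 3y^3, so AVC = VC/y = 163 - 42y + 3y^2 and MC = dTC/dy = 163 - 84y + 9y^2.
AVC hits its minimum where MC = AVC, at y = 7, giving min AVC = 163 - 42·7 + 3·7^2 = €16.
Because €328 ≥ €16, revenue can cover variable cost; the firm operates.
Solving P = MC: -165 - 84y + 9y^2 = 0 ⇒ y = -5/3 or 11. On the upward-sloping branch, y* = 11.
Check: AVC at y = 11 is €64 ≤ P, so revenue covers variable cost.
Profit = P·y − TC = 328·11 − 1021 = €2587.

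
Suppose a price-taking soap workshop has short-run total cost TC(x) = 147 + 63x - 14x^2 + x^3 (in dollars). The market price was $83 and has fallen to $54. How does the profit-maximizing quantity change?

Output falls from 10 to 9

AVC = 63 - 14x + x^2, minimized at x = 7 where min AVC = $14. MC = 63 - 28x + 3x^2.
With P = $83 above the shutdown price, P = MC gives x = 10.
At P = $54 ≥ min AVC, set P = MC: x = 9. The firm stays open but cuts output.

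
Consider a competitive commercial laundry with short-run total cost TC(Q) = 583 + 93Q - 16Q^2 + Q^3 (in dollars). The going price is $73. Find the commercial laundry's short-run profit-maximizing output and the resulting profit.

Profit = -$183 at Q = 10

AVC = 93 - 16Q + Q^2 has its minimum $29 at Q = 8; price $73 clears that bar, so the firm operates.
MC = 93 - 32Q + 3Q^2. Setting P = MC and taking the root on the rising branch gives Q* = 10.
TR = 73·10 = 730. TC = 583 + 330 = 913. Profit = 730 − 913 = -$183.
By producing, the firm covers all variable cost plus $400 of fixed cost; shutting down would lose the full $583.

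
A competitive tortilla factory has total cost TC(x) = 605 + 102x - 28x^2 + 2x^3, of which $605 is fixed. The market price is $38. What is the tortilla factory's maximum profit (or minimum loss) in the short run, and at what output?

Profit = -$349 at x = 8

AVC = 102 - 28x + 2x^2 has its minimum $4 at x = 7; price $38 clears that bar, so the firm operates.
With MC = 102 - 56x + 6x^2, P = MC on the upward-sloping part at x* = 8.
TR = 38·8 = 304. TC = 605 + 48 = 653. Profit = 304 − 653 = -$349.
By producing, the firm covers all variable cost plus $256 of fixed cost; shutting down would lose the full $605.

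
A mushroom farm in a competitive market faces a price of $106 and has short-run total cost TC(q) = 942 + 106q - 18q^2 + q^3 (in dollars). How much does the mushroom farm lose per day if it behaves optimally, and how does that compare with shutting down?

AVC = 106 - 18q + q^2 has its minimum $25 at q = 9; price $106 clears that bar, so the firm operates.
With MC = 106 - 36q + 3q^2, P = MC on the upward-sloping part at q* = 12.
TR = 106·12 = 1272. TC = 942 + 408 = 1350. Profit = 1272 − 1350 = -$78.
By producing, the firm covers all variable cost plus $864 of fixed cost; shutting down would lose the full $942.

Profit = -$78 at q = 12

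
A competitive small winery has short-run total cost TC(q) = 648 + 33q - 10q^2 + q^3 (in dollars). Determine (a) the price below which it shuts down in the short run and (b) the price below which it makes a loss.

Shutdown price = min AVC. AVC = 33 - 10q + q^2, with vertex at q = 5 and minimum $8.
ATC = 648/q + 33 - 10q + q^2. Setting dATC/dq = −648/q^2 − 10 + 2q = 0 gives q = 9 (since 2·9^3 − 10·9^2 = 648).
min ATC = 648/9 + 33 − 10·9 + 9^2 = $96. That is the break-even price.
Between these two prices the firm operates at a loss; above $96 it earns a profit.

Shutdown price = $8; break-even price = $96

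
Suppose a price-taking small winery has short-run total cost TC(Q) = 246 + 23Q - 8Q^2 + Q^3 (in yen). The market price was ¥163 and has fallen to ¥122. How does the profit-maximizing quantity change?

AVC = 23 - 8Q + Q^2, minimized at Q = 4 where min AVC = ¥7. MC = 23 - 16Q + 3Q^2.
With P = ¥163 above the shutdown price, P = MC gives Q = 10.
At P = ¥122 ≥ min AVC, set P = MC: Q = 9. The firm stays open but cuts output.

Output falls from 10 to 9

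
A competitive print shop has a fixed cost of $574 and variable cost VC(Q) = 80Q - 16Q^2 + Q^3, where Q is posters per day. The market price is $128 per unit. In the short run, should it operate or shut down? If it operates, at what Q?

Produce at Q = 12

Variable cost is VC = 80Q - 16Q^2 + Q^3, so AVC = VC/Q = 80 - 16Q + Q^2 and MC = dTC/dQ = 80 - 32Q + 3Q^2.
AVC hits its minimum where MC = AVC, at Q = 8, giving min AVC = 80 - 16·8 + 8^2 = $16.
Because $128 ≥ $16, revenue can cover variable cost; the firm operates.
Set P = MC: 128 = 80 - 32Q + 3Q^2 → -48 - 32Q + 3Q^2 = 0. The roots are Q = -4/3 and Q = 12; the profit-maximizing output is on the rising part of MC, so Q* = 12.
Check: AVC at Q = 12 is $32 ≤ P, so revenue covers variable cost.
Profit = P·Q − TC = 128·12 − 958 = $578.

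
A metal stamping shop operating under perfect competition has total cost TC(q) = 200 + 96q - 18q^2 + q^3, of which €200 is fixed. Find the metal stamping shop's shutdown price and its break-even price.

Shutdown price = min AVC. AVC = 96 - 18q + q^2, with vertex at q = 9 and minimum €15.
ATC = 200/q + 96 - 18q + q^2. Setting dATC/dq = −200/q^2 − 18 + 2q = 0 gives q = 10 (since 2·10^3 − 18·10^2 = 200).
min ATC = 200/10 + 96 − 18·10 + 10^2 = €36. That is the break-even price.
Between these two prices the firm operates at a loss; above €36 it earns a profit.

Shutdown price = €15; break-even price = €36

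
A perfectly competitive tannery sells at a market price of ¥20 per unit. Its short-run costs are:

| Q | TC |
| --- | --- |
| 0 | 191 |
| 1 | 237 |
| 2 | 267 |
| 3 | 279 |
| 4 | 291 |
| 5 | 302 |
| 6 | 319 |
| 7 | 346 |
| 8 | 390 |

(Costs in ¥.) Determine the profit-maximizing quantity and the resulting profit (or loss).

Q = 0 (shut down); profit = -¥191

Profit at each row (π = 20Q − TC): Q=0: -191; Q=1: -217; Q=2: -227; Q=3: -219; Q=4: -211; Q=5: -202; Q=6: -199; Q=7: -206; Q=8: -230.
Profit is highest at Q = 0. Equivalently, the lowest AVC in the table is 128/6 ≈ ¥21.33 at Q = 6, and P = ¥20 falls below it — price never covers variable cost, so the firm shuts down and loses only its fixed cost.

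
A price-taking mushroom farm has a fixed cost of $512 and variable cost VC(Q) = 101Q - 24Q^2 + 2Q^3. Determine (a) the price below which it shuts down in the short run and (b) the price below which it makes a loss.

Shutdown price = $29; break-even price = $101

Shutdown price = min AVC. AVC = 101 - 24Q + 2Q^2, with vertex at Q = 6 and minimum $29.
ATC = 512/Q + 101 - 24Q + 2Q^2. Setting dATC/dQ = −512/Q^2 − 24 + 4Q = 0 gives Q = 8 (since 4·8^3 − 24·8^2 = 512).
min ATC = 512/8 + 101 − 24·8 + 2·8^2 = $101. That is the break-even price.
Between these two prices the firm operates at a loss; above $101 it earns a profit.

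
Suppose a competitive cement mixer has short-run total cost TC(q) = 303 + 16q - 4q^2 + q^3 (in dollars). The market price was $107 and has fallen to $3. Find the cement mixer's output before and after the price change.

Output falls from 7 to 0 (the firm shuts down)

MC = 16 - 8q + 3q^2; the shutdown threshold is min AVC = $12 (at q = 2).
At P = $107 ≥ min AVC, set P = MC on the rising branch: q = 7.
At P = $3 < min AVC = $12, price no longer covers variable cost at any output, so the firm shuts down: q = 0.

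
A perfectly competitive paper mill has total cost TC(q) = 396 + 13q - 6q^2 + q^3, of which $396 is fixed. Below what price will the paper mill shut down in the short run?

Short-run supply begins at min AVC. From VC = 13q - 6q^2 + q^3, AVC = 13 - 6q + q^2.
dAVC/dq = -6 + 2q = 0 gives q = 3. min AVC = 13 - 6·3 + 3^2 = 4.
So the shutdown price is $4.

$4 per unit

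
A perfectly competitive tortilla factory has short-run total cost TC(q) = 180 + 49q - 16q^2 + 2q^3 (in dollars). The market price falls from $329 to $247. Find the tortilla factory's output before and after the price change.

MC = 49 - 32q + 6q^2; the shutdown threshold is min AVC = $17 (at q = 4).
With P = $329 above the shutdown price, P = MC gives q = 10.
At P = $247 ≥ min AVC, set P = MC: q = 9. The firm stays open but cuts output.

Output falls from 10 to 9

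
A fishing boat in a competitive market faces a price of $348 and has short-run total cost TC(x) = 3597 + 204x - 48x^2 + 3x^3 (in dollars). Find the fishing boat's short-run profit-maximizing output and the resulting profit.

AVC = 204 - 48x + 3x^2 has its minimum $12 at x = 8; price $348 clears that bar, so the firm operates.
With MC = 204 - 96x + 9x^2, P = MC on the upward-sloping part at x* = 12.
TR = 348·12 = 4176. TC = 3597 + 720 = 4317. Profit = 4176 − 4317 = -$141.
Shutting down would mean losing the fixed cost of $3597, so operating at a loss of $141 is better by $3456.

Profit = -$141 at x = 12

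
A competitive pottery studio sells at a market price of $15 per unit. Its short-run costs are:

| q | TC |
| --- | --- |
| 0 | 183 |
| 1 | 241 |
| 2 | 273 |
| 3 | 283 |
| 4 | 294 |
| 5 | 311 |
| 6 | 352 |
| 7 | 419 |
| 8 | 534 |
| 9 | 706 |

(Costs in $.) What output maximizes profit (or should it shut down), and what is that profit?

q = 0 (shut down); profit = -$183

Tabulate TR − TC: q=0: -183; q=1: -226; q=2: -243; q=3: -238; q=4: -234; q=5: -236; q=6: -262; q=7: -314; q=8: -414; q=9: -571.
Profit is highest at q = 0. Equivalently, the lowest AVC in the table is 128/5 ≈ $25.60 at q = 5, and P = $15 falls below it — price never covers variable cost, so the firm shuts down and loses only its fixed cost.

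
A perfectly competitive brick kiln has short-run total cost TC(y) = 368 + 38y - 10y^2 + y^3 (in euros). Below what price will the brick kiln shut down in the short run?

€13 per unit

The shutdown price is the minimum of AVC. VC = 38y - 10y^2 + y^3, so AVC = 38 - 10y + y^2.
At the minimum of AVC, MC = AVC. MC = 38 - 20y + 3y^2; setting MC = AVC gives 2y^2 - 10y = 0, so y = 5. min AVC = 13.
So the shutdown price is €13.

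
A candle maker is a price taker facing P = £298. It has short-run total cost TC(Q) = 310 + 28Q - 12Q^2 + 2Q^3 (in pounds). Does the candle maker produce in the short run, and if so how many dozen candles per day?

Produce at Q = 9

Strip out fixed cost: VC = 28Q - 12Q^2 + 2Q^3. Then AVC = 28 - 12Q + 2Q^2 and MC = 28 - 24Q + 6Q^2.
The AVC parabola has its vertex at Q = 12/4 = 3, where AVC = 28 - 12·3 + 2·3^2 = £10.
Because £298 ≥ £10, revenue can cover variable cost; the firm operates.
Solving P = MC: -270 - 24Q + 6Q^2 = 0 ⇒ Q = -5 or 9. On the upward-sloping branch, Q* = 9.
Check: AVC at Q = 9 is £82 ≤ P, so revenue covers variable cost.
Profit = P·Q − TC = 298·9 − 1048 = £1634.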